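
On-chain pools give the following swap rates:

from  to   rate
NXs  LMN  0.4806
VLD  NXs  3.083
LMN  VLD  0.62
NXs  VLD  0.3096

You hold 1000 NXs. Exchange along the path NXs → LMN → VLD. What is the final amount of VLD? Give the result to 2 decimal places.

1000 NXs × 0.4806 = 480.6 LMN
480.6 LMN × 0.62 = 297.972 VLD

297.97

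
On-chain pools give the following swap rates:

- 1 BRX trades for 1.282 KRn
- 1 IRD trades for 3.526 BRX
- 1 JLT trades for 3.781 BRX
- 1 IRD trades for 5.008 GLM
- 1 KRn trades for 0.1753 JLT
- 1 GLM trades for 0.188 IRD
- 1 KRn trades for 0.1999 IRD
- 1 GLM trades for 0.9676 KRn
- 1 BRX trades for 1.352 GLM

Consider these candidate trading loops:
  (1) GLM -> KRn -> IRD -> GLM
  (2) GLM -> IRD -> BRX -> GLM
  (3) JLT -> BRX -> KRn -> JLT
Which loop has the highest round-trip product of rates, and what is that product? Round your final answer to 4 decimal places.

(1) 0.9676 × 0.1999 × 5.008 = 0.96866
(2) 0.188 × 3.526 × 1.352 = 0.89622
(3) 3.781 × 1.282 × 0.1753 = 0.84972
Highest is cycle (1) at 0.9687 (≤1, no arbitrage).

0.9687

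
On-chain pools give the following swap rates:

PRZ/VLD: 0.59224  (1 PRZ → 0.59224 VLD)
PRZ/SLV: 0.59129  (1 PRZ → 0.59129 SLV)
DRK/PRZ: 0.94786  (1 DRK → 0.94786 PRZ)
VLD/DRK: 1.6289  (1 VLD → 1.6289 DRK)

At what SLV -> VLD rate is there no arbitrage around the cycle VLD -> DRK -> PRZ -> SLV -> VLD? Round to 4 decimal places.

1.0954

Known legs of the cycle: 1.6289 × 0.94786 × 0.59129 = 0.91293352106866
For no arbitrage the full-cycle product must be 1, so the missing rate is 1 / 0.91293352106866 ≈ 1.095370.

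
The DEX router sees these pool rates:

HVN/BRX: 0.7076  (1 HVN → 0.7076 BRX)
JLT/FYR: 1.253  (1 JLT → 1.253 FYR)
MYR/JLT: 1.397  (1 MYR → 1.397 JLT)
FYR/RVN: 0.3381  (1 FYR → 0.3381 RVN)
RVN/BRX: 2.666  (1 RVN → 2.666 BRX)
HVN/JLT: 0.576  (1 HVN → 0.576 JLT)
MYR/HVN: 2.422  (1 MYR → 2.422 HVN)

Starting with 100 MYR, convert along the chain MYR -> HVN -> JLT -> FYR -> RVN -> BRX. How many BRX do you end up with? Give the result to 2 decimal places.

100 MYR × 2.422 = 242.2 HVN
242.2 HVN × 0.576 = 139.5072 JLT
139.5072 JLT × 1.253 = 174.8025216 FYR
174.8025216 FYR × 0.3381 = 59.10073255296 RVN
59.10073255296 RVN × 2.666 = 157.56255298619136 BRX

157.56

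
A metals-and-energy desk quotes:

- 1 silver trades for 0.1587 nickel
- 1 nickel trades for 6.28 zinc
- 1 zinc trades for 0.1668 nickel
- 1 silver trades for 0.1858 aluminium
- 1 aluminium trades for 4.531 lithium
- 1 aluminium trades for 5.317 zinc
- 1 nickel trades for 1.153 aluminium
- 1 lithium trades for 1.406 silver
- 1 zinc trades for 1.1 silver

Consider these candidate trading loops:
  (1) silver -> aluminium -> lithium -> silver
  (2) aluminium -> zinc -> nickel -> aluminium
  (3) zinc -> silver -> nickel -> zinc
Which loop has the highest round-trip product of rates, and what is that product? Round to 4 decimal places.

(1) 0.1858 × 4.531 × 1.406 = 1.18365
(2) 5.317 × 0.1668 × 1.153 = 1.02257
(3) 1.1 × 0.1587 × 6.28 = 1.09630
Highest is cycle (1) at 1.1837 (>1, arbitrage).

1.1837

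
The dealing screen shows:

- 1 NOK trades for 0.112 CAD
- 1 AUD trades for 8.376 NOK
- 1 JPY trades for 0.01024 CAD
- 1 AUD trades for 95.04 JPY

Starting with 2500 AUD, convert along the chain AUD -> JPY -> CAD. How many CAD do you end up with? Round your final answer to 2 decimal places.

2500 AUD × 95.04 = 237600 JPY
237600 JPY × 0.01024 = 2433.024 CAD

2433.02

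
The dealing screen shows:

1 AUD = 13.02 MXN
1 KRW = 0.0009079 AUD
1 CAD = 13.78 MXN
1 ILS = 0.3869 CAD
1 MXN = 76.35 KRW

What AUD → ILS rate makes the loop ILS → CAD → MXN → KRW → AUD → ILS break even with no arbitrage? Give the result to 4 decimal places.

2.7059

Known legs of the cycle: 0.3869 × 13.78 × 76.35 × 0.0009079 = 0.36956854897053
For no arbitrage the full-cycle product must be 1, so the missing rate is 1 / 0.36956854897053 ≈ 2.705858.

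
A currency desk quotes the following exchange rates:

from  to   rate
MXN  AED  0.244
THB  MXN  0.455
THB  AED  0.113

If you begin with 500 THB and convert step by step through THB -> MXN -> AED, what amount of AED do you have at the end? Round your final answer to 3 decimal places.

55.510

500 THB × 0.455 = 227.5 MXN
227.5 MXN × 0.244 = 55.51 AED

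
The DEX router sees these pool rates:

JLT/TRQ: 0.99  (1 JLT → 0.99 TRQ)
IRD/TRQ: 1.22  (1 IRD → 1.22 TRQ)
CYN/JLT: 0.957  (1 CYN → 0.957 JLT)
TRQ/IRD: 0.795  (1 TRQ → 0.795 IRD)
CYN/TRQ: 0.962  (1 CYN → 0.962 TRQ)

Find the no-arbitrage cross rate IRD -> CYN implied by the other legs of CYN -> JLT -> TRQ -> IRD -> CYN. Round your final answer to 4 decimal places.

1.3277

Known legs of the cycle: 0.957 × 0.99 × 0.795 = 0.75320685
For no arbitrage the full-cycle product must be 1, so the missing rate is 1 / 0.75320685 ≈ 1.327657.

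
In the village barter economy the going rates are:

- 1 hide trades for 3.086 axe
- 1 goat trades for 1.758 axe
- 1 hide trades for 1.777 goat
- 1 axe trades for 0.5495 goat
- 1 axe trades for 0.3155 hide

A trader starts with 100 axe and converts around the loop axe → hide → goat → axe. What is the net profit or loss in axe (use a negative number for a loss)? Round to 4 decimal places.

100 axe × 0.3155 = 31.55 hide
31.55 hide × 1.777 = 56.06435 goat
56.06435 goat × 1.758 = 98.5611273 axe
Net change: 98.5611273 − 100 = -1.4388727 axe

-1.4389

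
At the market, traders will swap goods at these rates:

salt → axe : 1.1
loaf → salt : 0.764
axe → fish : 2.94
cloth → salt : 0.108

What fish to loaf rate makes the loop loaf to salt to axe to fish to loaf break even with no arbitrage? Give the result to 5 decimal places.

0.40473

Known legs of the cycle: 0.764 × 1.1 × 2.94 = 2.470776
For no arbitrage the full-cycle product must be 1, so the missing rate is 1 / 2.470776 ≈ 0.4047311.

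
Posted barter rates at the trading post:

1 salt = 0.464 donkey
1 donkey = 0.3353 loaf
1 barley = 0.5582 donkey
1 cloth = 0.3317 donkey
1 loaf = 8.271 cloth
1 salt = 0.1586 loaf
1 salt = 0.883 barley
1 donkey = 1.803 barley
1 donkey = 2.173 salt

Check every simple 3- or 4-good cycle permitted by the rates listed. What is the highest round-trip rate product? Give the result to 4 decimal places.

1.0711

donkey→salt→barley→donkey: 2.173 × 0.883 × 0.5582 = 1.07105
loaf→cloth→donkey→salt→loaf: 8.271 × 0.3317 × 2.173 × 0.1586 = 0.94551
loaf→cloth→donkey→loaf: 8.271 × 0.3317 × 0.3353 = 0.91989
Maximum is donkey→salt→barley→donkey at 1.0711; arbitrage exists.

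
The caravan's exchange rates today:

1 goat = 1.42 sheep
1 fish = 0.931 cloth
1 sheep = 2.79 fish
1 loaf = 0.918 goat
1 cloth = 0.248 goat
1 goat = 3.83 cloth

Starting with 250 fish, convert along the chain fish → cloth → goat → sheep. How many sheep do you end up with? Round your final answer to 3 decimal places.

250 fish × 0.931 = 232.75 cloth
232.75 cloth × 0.248 = 57.722 goat
57.722 goat × 1.42 = 81.96524 sheep

81.965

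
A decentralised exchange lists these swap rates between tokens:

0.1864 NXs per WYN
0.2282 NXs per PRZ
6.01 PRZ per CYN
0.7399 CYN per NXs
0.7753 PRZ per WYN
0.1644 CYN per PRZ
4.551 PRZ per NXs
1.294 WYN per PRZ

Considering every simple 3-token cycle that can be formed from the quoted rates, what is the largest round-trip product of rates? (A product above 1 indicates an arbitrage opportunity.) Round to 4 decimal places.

1.0977

NXs→PRZ→WYN→NXs: 4.551 × 1.294 × 0.1864 = 1.09771
NXs→CYN→PRZ→NXs: 0.7399 × 6.01 × 0.2282 = 1.01476
Maximum is NXs→PRZ→WYN→NXs at 1.0977; arbitrage exists.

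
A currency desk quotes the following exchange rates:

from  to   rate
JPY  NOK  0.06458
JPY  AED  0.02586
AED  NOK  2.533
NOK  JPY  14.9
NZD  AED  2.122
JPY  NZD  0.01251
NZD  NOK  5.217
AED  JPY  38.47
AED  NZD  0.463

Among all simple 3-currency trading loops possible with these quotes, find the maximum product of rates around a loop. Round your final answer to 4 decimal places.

1.0212

JPY→NZD→AED→JPY: 0.01251 × 2.122 × 38.47 = 1.02123
JPY→AED→NOK→JPY: 0.02586 × 2.533 × 14.9 = 0.97600
JPY→NZD→NOK→JPY: 0.01251 × 5.217 × 14.9 = 0.97244
Maximum is JPY→NZD→AED→JPY at 1.0212; arbitrage exists.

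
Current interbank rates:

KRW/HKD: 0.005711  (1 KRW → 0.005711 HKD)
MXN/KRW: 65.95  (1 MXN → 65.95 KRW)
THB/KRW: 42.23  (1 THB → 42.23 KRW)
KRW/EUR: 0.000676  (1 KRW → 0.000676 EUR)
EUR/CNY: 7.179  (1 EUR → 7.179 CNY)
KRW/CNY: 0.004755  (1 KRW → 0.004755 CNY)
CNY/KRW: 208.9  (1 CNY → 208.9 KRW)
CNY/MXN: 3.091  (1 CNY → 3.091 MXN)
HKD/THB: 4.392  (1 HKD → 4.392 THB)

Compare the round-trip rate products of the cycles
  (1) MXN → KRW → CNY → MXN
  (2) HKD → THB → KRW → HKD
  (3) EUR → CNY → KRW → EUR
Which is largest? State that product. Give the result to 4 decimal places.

1.0592

(1) 65.95 × 0.004755 × 3.091 = 0.96931
(2) 4.392 × 42.23 × 0.005711 = 1.05924
(3) 7.179 × 208.9 × 0.000676 = 1.01379
Highest is cycle (2) at 1.0592 (>1, arbitrage).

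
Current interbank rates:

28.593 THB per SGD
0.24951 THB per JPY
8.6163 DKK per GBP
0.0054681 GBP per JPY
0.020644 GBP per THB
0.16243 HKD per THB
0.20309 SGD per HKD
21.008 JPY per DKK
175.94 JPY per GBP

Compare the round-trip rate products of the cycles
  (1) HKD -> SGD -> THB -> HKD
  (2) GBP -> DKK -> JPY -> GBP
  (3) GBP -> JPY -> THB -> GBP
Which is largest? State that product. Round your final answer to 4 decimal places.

0.9898

(1) 0.20309 × 28.593 × 0.16243 = 0.94322
(2) 8.6163 × 21.008 × 0.0054681 = 0.98979
(3) 175.94 × 0.24951 × 0.020644 = 0.90625
Highest is cycle (2) at 0.9898 (≤1, no arbitrage).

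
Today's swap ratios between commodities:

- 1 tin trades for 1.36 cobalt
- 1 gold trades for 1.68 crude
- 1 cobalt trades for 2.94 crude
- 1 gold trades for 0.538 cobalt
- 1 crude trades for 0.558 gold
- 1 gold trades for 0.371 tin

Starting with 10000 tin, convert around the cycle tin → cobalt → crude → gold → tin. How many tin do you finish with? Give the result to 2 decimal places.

8277.41

10000 tin × 1.36 = 13600 cobalt
13600 cobalt × 2.94 = 39984 crude
39984 crude × 0.558 = 22311.072 gold
22311.072 gold × 0.371 = 8277.407712 tin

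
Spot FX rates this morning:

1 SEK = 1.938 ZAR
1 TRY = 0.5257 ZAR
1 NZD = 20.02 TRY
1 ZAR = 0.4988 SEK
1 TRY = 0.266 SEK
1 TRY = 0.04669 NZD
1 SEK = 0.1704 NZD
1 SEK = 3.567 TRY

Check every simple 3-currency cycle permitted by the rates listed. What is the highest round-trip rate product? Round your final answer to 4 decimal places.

ZAR→SEK→TRY→ZAR: 0.4988 × 3.567 × 0.5257 = 0.93534
SEK→NZD→TRY→SEK: 0.1704 × 20.02 × 0.266 = 0.90743
Maximum is ZAR→SEK→TRY→ZAR at 0.9353; no arbitrage — every cycle loses value.

0.9353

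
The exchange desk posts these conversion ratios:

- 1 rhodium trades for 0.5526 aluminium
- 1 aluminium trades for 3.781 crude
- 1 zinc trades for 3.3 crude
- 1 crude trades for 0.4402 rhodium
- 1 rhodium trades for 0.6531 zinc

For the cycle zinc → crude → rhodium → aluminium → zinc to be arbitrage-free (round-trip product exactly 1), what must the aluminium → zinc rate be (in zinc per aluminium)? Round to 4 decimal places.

1.2457

Known legs of the cycle: 3.3 × 0.4402 × 0.5526 = 0.802739916
For no arbitrage the full-cycle product must be 1, so the missing rate is 1 / 0.802739916 ≈ 1.245733.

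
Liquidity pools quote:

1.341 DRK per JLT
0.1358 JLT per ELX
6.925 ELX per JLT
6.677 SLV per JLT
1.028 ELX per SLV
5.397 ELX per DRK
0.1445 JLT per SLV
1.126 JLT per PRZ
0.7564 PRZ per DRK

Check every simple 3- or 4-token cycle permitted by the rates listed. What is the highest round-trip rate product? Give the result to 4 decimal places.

PRZ→JLT→DRK→PRZ: 1.126 × 1.341 × 0.7564 = 1.14214
ELX→JLT→DRK→ELX: 0.1358 × 1.341 × 5.397 = 0.98284
ELX→JLT→SLV→ELX: 0.1358 × 6.677 × 1.028 = 0.93213
Maximum is PRZ→JLT→DRK→PRZ at 1.1421; arbitrage exists.

1.1421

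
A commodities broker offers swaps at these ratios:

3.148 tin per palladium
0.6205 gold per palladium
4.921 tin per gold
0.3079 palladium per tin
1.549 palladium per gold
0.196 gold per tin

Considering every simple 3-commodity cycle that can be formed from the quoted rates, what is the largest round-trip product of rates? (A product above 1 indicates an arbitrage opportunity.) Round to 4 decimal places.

0.9557

palladium→tin→gold→palladium: 3.148 × 0.196 × 1.549 = 0.95575
palladium→gold→tin→palladium: 0.6205 × 4.921 × 0.3079 = 0.94017
Maximum is palladium→tin→gold→palladium at 0.9557; no arbitrage — every cycle loses value.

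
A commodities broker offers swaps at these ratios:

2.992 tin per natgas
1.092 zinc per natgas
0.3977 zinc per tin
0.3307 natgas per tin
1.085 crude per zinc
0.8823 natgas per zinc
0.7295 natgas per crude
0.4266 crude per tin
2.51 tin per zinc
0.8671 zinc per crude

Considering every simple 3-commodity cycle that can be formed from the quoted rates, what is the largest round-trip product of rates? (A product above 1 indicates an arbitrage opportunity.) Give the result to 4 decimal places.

zinc→natgas→tin→zinc: 0.8823 × 2.992 × 0.3977 = 1.04987
crude→natgas→tin→crude: 0.7295 × 2.992 × 0.4266 = 0.93112
crude→zinc→tin→crude: 0.8671 × 2.51 × 0.4266 = 0.92846
zinc→tin→natgas→zinc: 2.51 × 0.3307 × 1.092 = 0.90642
crude→natgas→zinc→crude: 0.7295 × 1.092 × 1.085 = 0.86433
Maximum is zinc→natgas→tin→zinc at 1.0499; arbitrage exists.

1.0499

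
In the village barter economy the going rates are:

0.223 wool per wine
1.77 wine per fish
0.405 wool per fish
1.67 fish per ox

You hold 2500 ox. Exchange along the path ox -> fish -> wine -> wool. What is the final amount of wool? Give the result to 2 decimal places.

1647.91

2500 ox × 1.67 = 4175 fish
4175 fish × 1.77 = 7389.75 wine
7389.75 wine × 0.223 = 1647.91425 wool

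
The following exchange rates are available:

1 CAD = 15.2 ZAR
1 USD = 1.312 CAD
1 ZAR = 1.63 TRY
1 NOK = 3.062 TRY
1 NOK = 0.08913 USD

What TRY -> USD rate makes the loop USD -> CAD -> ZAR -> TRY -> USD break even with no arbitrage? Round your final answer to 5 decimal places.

0.03076

Known legs of the cycle: 1.312 × 15.2 × 1.63 = 32.506112
For no arbitrage the full-cycle product must be 1, so the missing rate is 1 / 32.506112 ≈ 0.0307634.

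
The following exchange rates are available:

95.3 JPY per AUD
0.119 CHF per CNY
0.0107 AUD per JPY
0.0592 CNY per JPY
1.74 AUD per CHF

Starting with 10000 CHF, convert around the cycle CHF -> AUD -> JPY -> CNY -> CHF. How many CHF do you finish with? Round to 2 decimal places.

11681.83

10000 CHF × 1.74 = 17400 AUD
17400 AUD × 95.3 = 1658220 JPY
1658220 JPY × 0.0592 = 98166.624 CNY
98166.624 CNY × 0.119 = 11681.828256 CHF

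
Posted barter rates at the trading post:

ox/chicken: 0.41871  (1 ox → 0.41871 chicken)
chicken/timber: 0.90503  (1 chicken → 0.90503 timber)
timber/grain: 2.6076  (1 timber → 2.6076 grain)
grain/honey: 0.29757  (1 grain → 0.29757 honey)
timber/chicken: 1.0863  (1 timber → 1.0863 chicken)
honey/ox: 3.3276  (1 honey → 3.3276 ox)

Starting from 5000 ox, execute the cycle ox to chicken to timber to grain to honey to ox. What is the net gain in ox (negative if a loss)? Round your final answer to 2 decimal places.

-107.76

5000 ox × 0.41871 = 2093.55 chicken
2093.55 chicken × 0.90503 = 1894.7255565 timber
1894.7255565 timber × 2.6076 = 4940.6863611294 grain
4940.6863611294 grain × 0.29757 = 1470.200040481275558 honey
1470.200040481275558 honey × 3.3276 = 4892.2376547054925468008 ox
Net change: 4892.2376547054925468008 − 5000 = -107.7623452945074531992 ox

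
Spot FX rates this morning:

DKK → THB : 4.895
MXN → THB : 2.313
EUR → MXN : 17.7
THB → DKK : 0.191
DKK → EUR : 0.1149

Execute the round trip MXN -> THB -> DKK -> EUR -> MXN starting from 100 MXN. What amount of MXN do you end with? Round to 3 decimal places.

100 MXN × 2.313 = 231.3 THB
231.3 THB × 0.191 = 44.1783 DKK
44.1783 DKK × 0.1149 = 5.07608667 EUR
5.07608667 EUR × 17.7 = 89.846734059 MXN

89.847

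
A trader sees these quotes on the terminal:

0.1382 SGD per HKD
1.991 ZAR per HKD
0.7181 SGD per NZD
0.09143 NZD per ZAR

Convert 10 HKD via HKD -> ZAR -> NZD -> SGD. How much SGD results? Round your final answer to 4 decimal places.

10 HKD × 1.991 = 19.91 ZAR
19.91 ZAR × 0.09143 = 1.8203713 NZD
1.8203713 NZD × 0.7181 = 1.30720863053 SGD

1.3072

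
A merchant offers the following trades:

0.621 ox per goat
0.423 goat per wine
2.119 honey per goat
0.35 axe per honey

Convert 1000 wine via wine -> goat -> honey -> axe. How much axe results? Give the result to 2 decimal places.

1000 wine × 0.423 = 423 goat
423 goat × 2.119 = 896.337 honey
896.337 honey × 0.35 = 313.71795 axe

313.72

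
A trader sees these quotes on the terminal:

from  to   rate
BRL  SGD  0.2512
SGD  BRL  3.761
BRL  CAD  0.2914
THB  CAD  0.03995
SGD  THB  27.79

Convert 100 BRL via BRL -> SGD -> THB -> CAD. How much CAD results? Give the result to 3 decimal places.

100 BRL × 0.2512 = 25.12 SGD
25.12 SGD × 27.79 = 698.0848 THB
698.0848 THB × 0.03995 = 27.88848776 CAD

27.888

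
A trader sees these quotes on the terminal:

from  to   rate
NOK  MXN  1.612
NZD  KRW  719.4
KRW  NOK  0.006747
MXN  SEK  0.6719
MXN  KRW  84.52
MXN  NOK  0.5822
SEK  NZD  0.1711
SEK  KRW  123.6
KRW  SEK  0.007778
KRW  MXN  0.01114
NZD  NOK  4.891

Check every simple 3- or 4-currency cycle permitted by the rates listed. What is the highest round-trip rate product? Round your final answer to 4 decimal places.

0.9574

NZD→KRW→SEK→NZD: 719.4 × 0.007778 × 0.1711 = 0.95739
MXN→SEK→KRW→MXN: 0.6719 × 123.6 × 0.01114 = 0.92514
NZD→KRW→MXN→SEK→NZD: 719.4 × 0.01114 × 0.6719 × 0.1711 = 0.92132
MXN→KRW→NOK→MXN: 84.52 × 0.006747 × 1.612 = 0.91925
NZD→NOK→MXN→SEK→NZD: 4.891 × 1.612 × 0.6719 × 0.1711 = 0.90639
MXN→SEK→KRW→NOK→MXN: 0.6719 × 123.6 × 0.006747 × 1.612 = 0.90323
Maximum is NZD→KRW→SEK→NZD at 0.9574; no arbitrage — every cycle loses value.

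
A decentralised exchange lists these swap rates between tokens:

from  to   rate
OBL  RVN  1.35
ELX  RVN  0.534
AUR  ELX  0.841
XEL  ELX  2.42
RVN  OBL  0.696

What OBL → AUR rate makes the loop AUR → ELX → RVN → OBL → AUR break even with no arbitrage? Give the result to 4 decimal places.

3.1993

Known legs of the cycle: 0.841 × 0.534 × 0.696 = 0.312569424
For no arbitrage the full-cycle product must be 1, so the missing rate is 1 / 0.312569424 ≈ 3.199289.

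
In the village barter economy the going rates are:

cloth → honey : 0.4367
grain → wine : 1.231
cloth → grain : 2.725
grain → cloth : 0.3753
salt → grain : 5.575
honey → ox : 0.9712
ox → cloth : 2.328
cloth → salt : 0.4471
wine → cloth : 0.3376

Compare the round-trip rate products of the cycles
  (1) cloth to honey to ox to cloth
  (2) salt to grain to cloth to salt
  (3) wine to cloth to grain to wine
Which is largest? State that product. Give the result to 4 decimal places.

1.1325

(1) 0.4367 × 0.9712 × 2.328 = 0.98736
(2) 5.575 × 0.3753 × 0.4471 = 0.93547
(3) 0.3376 × 2.725 × 1.231 = 1.13247
Highest is cycle (3) at 1.1325 (>1, arbitrage).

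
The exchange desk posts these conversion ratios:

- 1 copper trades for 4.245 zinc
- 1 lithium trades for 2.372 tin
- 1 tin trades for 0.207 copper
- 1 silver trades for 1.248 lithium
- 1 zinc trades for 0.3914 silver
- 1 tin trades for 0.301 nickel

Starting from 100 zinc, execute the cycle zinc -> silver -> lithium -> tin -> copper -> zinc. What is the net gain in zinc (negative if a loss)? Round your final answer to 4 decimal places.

100 zinc × 0.3914 = 39.14 silver
39.14 silver × 1.248 = 48.84672 lithium
48.84672 lithium × 2.372 = 115.86441984 tin
115.86441984 tin × 0.207 = 23.98393490688 copper
23.98393490688 copper × 4.245 = 101.8118036797056 zinc
Net change: 101.8118036797056 − 100 = 1.8118036797056 zinc

1.8118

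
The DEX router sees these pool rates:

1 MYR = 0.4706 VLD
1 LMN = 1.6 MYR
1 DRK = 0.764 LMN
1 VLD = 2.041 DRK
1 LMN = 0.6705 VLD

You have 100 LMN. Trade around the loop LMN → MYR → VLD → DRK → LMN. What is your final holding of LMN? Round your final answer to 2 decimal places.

117.41

100 LMN × 1.6 = 160 MYR
160 MYR × 0.4706 = 75.296 VLD
75.296 VLD × 2.041 = 153.679136 DRK
153.679136 DRK × 0.764 = 117.410859904 LMN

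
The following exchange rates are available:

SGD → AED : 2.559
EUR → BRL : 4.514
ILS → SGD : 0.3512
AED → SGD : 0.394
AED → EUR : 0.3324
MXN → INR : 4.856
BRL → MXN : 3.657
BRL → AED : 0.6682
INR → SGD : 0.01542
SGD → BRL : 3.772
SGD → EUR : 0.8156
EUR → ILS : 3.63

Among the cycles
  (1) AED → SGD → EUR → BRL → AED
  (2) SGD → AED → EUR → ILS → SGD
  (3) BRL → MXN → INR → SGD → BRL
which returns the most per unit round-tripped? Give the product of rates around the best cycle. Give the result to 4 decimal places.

(1) 0.394 × 0.8156 × 4.514 × 0.6682 = 0.96926
(2) 2.559 × 0.3324 × 3.63 × 0.3512 = 1.08441
(3) 3.657 × 4.856 × 0.01542 × 3.772 = 1.03290
Highest is cycle (2) at 1.0844 (>1, arbitrage).

1.0844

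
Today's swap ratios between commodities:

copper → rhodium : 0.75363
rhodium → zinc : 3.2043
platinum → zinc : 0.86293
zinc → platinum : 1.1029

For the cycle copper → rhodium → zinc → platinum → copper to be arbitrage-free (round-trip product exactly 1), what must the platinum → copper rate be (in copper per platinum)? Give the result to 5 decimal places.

0.37547

Known legs of the cycle: 0.75363 × 3.2043 × 1.1029 = 2.6633453540661
For no arbitrage the full-cycle product must be 1, so the missing rate is 1 / 2.6633453540661 ≈ 0.3754676.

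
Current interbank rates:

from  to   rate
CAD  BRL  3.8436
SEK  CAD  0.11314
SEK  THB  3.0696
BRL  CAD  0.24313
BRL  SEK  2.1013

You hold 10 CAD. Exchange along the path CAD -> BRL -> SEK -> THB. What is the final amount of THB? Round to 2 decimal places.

247.92

10 CAD × 3.8436 = 38.436 BRL
38.436 BRL × 2.1013 = 80.7655668 SEK
80.7655668 SEK × 3.0696 = 247.91798384928 THB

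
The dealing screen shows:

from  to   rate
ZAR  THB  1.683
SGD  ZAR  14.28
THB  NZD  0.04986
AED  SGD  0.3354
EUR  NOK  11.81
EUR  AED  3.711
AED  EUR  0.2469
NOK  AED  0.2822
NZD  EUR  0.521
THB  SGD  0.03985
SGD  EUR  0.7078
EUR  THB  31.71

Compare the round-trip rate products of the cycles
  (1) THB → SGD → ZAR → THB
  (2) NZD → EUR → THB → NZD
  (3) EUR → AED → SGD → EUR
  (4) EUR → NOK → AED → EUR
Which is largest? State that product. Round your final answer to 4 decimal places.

0.9577

(1) 0.03985 × 14.28 × 1.683 = 0.95772
(2) 0.521 × 31.71 × 0.04986 = 0.82373
(3) 3.711 × 0.3354 × 0.7078 = 0.88098
(4) 11.81 × 0.2822 × 0.2469 = 0.82286
Highest is cycle (1) at 0.9577 (≤1, no arbitrage).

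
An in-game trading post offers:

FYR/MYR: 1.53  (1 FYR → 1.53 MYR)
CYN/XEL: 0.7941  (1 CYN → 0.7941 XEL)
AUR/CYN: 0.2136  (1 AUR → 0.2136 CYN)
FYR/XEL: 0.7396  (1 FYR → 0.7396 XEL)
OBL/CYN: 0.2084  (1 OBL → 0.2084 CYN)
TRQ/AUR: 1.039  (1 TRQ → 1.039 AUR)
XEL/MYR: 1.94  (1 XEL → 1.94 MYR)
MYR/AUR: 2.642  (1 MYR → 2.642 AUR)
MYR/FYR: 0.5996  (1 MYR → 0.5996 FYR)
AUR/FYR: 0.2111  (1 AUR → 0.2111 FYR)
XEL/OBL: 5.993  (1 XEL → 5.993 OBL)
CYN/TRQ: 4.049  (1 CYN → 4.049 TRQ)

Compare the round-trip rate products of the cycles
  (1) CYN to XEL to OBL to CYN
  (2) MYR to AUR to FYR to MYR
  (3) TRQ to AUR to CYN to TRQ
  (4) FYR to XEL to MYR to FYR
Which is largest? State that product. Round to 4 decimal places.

(1) 0.7941 × 5.993 × 0.2084 = 0.99178
(2) 2.642 × 0.2111 × 1.53 = 0.85332
(3) 1.039 × 0.2136 × 4.049 = 0.89860
(4) 0.7396 × 1.94 × 0.5996 = 0.86032
Highest is cycle (1) at 0.9918 (≤1, no arbitrage).

0.9918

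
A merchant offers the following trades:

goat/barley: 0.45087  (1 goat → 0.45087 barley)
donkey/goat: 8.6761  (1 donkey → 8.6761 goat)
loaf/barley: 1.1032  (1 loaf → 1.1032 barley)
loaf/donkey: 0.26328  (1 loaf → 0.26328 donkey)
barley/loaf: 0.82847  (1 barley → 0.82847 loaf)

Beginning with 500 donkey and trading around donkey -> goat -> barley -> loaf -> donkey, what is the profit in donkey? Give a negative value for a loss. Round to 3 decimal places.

500 donkey × 8.6761 = 4338.05 goat
4338.05 goat × 0.45087 = 1955.8966035 barley
1955.8966035 barley × 0.82847 = 1620.401659101645 loaf
1620.401659101645 loaf × 0.26328 = 426.6193488082810956 donkey
Net change: 426.6193488082810956 − 500 = -73.3806511917189044 donkey

-73.381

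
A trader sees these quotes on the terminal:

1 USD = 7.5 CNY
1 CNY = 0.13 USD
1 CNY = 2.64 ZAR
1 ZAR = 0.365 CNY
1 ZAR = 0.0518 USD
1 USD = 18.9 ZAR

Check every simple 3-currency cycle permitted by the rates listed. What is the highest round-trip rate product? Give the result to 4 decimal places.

1.0256

CNY→ZAR→USD→CNY: 2.64 × 0.0518 × 7.5 = 1.02564
CNY→USD→ZAR→CNY: 0.13 × 18.9 × 0.365 = 0.89681
Maximum is CNY→ZAR→USD→CNY at 1.0256; arbitrage exists.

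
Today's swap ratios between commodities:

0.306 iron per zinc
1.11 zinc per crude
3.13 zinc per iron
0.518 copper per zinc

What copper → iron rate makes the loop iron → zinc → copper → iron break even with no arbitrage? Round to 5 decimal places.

Known legs of the cycle: 3.13 × 0.518 = 1.62134
For no arbitrage the full-cycle product must be 1, so the missing rate is 1 / 1.62134 ≈ 0.6167738.

0.61677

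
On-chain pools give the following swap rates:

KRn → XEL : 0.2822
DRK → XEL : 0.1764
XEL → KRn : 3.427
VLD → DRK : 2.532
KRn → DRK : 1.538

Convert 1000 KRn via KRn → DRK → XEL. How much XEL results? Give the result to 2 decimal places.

271.30

1000 KRn × 1.538 = 1538 DRK
1538 DRK × 0.1764 = 271.3032 XEL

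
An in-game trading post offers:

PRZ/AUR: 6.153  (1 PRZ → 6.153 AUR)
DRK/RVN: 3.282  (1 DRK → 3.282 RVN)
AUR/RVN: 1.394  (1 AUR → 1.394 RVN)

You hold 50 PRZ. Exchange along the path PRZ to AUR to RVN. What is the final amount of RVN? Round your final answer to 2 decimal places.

428.86

50 PRZ × 6.153 = 307.65 AUR
307.65 AUR × 1.394 = 428.8641 RVN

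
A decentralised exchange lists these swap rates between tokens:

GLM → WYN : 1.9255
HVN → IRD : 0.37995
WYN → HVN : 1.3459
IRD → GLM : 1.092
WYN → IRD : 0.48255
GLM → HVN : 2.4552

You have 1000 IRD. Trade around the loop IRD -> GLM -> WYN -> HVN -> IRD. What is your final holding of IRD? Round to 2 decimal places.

1000 IRD × 1.092 = 1092 GLM
1092 GLM × 1.9255 = 2102.646 WYN
2102.646 WYN × 1.3459 = 2829.9512514 HVN
2829.9512514 HVN × 0.37995 = 1075.23997796943 IRD

1075.24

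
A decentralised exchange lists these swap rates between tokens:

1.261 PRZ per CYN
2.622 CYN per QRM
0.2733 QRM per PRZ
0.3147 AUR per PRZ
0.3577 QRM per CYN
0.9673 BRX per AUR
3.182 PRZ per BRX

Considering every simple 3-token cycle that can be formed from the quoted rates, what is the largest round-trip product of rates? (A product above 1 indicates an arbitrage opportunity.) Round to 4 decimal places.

0.9686

PRZ→AUR→BRX→PRZ: 0.3147 × 0.9673 × 3.182 = 0.96863
QRM→CYN→PRZ→QRM: 2.622 × 1.261 × 0.2733 = 0.90362
Maximum is PRZ→AUR→BRX→PRZ at 0.9686; no arbitrage — every cycle loses value.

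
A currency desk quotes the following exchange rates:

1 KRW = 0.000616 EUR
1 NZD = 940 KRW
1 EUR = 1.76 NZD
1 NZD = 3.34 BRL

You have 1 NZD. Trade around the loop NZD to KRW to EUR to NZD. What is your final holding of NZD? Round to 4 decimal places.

1 NZD × 940 = 940 KRW
940 KRW × 0.000616 = 0.57904 EUR
0.57904 EUR × 1.76 = 1.0191104 NZD

1.0191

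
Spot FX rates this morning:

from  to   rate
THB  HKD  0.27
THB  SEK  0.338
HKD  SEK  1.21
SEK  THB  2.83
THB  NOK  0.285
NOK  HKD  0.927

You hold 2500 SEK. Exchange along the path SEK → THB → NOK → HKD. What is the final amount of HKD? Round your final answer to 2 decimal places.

1869.18

2500 SEK × 2.83 = 7075 THB
7075 THB × 0.285 = 2016.375 NOK
2016.375 NOK × 0.927 = 1869.179625 HKD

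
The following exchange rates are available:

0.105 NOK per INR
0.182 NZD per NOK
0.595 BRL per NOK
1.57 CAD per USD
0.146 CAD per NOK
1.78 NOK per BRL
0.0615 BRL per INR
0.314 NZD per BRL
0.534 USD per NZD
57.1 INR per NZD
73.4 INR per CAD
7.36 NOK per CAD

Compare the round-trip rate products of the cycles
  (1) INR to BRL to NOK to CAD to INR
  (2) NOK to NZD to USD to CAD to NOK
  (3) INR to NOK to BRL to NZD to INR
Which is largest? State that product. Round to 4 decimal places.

(1) 0.0615 × 1.78 × 0.146 × 73.4 = 1.17312
(2) 0.182 × 0.534 × 1.57 × 7.36 = 1.12303
(3) 0.105 × 0.595 × 0.314 × 57.1 = 1.12014
Highest is cycle (1) at 1.1731 (>1, arbitrage).

1.1731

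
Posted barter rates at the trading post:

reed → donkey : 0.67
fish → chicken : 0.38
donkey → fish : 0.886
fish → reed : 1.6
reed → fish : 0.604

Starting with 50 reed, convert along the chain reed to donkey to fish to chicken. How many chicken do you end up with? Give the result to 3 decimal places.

50 reed × 0.67 = 33.5 donkey
33.5 donkey × 0.886 = 29.681 fish
29.681 fish × 0.38 = 11.27878 chicken

11.279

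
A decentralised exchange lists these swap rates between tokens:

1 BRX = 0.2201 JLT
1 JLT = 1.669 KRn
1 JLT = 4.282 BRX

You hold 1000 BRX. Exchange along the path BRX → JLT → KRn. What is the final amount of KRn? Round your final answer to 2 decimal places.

1000 BRX × 0.2201 = 220.1 JLT
220.1 JLT × 1.669 = 367.3469 KRn

367.35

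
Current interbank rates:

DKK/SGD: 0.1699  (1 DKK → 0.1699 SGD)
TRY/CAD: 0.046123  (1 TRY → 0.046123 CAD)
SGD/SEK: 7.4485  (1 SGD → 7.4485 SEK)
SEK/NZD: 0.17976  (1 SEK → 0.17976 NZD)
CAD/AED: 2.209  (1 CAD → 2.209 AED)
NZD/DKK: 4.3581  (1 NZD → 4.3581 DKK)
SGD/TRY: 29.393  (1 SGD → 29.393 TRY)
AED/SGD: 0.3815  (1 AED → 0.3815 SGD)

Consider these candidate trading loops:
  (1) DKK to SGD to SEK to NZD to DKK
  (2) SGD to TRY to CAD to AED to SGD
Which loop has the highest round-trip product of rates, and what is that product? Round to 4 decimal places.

(1) 0.1699 × 7.4485 × 0.17976 × 4.3581 = 0.99141
(2) 29.393 × 0.046123 × 2.209 × 0.3815 = 1.14249
Highest is cycle (2) at 1.1425 (>1, arbitrage).

1.1425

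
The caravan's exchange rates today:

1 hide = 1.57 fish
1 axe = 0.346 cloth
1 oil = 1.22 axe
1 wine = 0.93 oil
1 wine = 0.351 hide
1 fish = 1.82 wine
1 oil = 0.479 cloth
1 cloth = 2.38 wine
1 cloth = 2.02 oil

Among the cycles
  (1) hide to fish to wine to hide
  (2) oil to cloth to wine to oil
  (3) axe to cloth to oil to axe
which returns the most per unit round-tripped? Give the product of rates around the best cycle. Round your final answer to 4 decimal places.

(1) 1.57 × 1.82 × 0.351 = 1.00295
(2) 0.479 × 2.38 × 0.93 = 1.06022
(3) 0.346 × 2.02 × 1.22 = 0.85268
Highest is cycle (2) at 1.0602 (>1, arbitrage).

1.0602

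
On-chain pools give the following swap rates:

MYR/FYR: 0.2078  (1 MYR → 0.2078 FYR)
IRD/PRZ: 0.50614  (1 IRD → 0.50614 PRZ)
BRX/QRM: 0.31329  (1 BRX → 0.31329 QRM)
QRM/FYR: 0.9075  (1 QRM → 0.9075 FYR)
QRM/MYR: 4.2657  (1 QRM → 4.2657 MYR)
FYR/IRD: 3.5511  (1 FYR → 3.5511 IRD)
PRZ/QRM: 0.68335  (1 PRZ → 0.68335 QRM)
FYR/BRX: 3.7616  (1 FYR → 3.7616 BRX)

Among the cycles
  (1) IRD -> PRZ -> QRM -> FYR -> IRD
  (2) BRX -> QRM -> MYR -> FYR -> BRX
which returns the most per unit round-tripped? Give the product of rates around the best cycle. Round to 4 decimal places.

(1) 0.50614 × 0.68335 × 0.9075 × 3.5511 = 1.11461
(2) 0.31329 × 4.2657 × 0.2078 × 3.7616 = 1.04461
Highest is cycle (1) at 1.1146 (>1, arbitrage).

1.1146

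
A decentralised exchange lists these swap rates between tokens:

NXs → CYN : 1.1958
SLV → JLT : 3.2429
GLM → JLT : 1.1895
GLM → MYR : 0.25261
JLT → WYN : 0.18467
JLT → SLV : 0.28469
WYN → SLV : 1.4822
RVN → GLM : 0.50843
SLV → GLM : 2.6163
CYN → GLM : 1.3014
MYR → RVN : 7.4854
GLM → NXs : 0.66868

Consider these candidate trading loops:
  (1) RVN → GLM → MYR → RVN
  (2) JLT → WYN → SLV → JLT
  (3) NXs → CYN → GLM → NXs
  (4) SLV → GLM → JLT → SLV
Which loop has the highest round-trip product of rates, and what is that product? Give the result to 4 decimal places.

(1) 0.50843 × 0.25261 × 7.4854 = 0.96138
(2) 0.18467 × 1.4822 × 3.2429 = 0.88764
(3) 1.1958 × 1.3014 × 0.66868 = 1.04061
(4) 2.6163 × 1.1895 × 0.28469 = 0.88598
Highest is cycle (3) at 1.0406 (>1, arbitrage).

1.0406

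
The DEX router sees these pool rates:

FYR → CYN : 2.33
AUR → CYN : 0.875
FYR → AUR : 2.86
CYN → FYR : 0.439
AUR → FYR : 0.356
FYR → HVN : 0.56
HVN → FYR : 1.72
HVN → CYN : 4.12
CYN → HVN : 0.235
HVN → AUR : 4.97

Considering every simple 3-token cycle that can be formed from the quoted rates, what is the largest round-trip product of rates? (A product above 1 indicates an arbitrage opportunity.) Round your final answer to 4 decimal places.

1.0986

AUR→CYN→FYR→AUR: 0.875 × 0.439 × 2.86 = 1.09860
AUR→CYN→HVN→AUR: 0.875 × 0.235 × 4.97 = 1.02196
HVN→CYN→FYR→HVN: 4.12 × 0.439 × 0.56 = 1.01286
AUR→FYR→HVN→AUR: 0.356 × 0.56 × 4.97 = 0.99082
HVN→FYR→CYN→HVN: 1.72 × 2.33 × 0.235 = 0.94179
Maximum is AUR→CYN→FYR→AUR at 1.0986; arbitrage exists.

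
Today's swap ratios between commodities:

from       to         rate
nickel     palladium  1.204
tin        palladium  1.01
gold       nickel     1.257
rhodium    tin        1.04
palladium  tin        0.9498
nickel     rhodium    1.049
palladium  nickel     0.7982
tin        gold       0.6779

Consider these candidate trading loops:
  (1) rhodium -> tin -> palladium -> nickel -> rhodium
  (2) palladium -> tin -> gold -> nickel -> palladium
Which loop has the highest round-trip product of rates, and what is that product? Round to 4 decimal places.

(1) 1.04 × 1.01 × 0.7982 × 1.049 = 0.87951
(2) 0.9498 × 0.6779 × 1.257 × 1.204 = 0.97445
Highest is cycle (2) at 0.9745 (≤1, no arbitrage).

0.9745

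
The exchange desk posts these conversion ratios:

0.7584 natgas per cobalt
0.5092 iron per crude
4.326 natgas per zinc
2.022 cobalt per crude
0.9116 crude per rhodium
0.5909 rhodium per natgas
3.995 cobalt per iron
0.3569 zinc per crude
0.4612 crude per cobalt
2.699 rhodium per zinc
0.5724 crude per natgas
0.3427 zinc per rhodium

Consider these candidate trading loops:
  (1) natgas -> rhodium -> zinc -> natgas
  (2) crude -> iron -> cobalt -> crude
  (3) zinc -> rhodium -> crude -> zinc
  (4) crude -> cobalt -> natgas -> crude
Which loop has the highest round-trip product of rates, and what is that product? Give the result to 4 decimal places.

0.9382

(1) 0.5909 × 0.3427 × 4.326 = 0.87602
(2) 0.5092 × 3.995 × 0.4612 = 0.93820
(3) 2.699 × 0.9116 × 0.3569 = 0.87812
(4) 2.022 × 0.7584 × 0.5724 = 0.87777
Highest is cycle (2) at 0.9382 (≤1, no arbitrage).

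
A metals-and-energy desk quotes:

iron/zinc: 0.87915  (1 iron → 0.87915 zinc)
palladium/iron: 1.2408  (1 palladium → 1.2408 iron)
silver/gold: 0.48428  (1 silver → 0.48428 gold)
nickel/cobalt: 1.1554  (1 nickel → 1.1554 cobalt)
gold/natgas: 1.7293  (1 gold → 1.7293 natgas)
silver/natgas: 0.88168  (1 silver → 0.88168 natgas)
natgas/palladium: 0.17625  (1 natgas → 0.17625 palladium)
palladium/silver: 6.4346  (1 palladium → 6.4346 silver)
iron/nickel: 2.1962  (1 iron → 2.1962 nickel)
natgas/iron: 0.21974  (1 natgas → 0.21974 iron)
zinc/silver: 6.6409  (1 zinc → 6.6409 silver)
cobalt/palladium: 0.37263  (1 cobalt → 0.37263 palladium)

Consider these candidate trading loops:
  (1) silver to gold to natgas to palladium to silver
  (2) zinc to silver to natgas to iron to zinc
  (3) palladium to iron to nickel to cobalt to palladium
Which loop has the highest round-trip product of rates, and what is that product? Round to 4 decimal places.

(1) 0.48428 × 1.7293 × 0.17625 × 6.4346 = 0.94977
(2) 6.6409 × 0.88168 × 0.21974 × 0.87915 = 1.13112
(3) 1.2408 × 2.1962 × 1.1554 × 0.37263 = 1.17323
Highest is cycle (3) at 1.1732 (>1, arbitrage).

1.1732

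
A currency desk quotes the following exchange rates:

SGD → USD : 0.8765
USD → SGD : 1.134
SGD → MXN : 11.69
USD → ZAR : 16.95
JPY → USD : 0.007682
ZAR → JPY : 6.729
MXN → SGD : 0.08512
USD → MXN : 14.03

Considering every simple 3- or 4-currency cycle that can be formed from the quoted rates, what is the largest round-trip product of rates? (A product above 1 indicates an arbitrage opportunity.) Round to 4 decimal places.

MXN→SGD→USD→MXN: 0.08512 × 0.8765 × 14.03 = 1.04675
JPY→USD→ZAR→JPY: 0.007682 × 16.95 × 6.729 = 0.87618
Maximum is MXN→SGD→USD→MXN at 1.0467; arbitrage exists.

1.0467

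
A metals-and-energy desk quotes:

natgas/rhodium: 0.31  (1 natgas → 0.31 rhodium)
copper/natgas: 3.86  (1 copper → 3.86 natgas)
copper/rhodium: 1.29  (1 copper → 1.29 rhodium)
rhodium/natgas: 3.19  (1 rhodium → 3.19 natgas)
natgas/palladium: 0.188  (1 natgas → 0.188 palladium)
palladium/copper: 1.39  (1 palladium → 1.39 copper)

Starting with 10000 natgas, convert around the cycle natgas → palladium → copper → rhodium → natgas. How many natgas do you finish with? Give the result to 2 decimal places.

10753.58

10000 natgas × 0.188 = 1880 palladium
1880 palladium × 1.39 = 2613.2 copper
2613.2 copper × 1.29 = 3371.028 rhodium
3371.028 rhodium × 3.19 = 10753.57932 natgas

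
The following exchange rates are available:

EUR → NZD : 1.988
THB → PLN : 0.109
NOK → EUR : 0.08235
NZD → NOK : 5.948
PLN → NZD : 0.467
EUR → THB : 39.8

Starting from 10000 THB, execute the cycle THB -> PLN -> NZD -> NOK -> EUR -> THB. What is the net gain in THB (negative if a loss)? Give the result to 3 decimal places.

-76.588

10000 THB × 0.109 = 1090 PLN
1090 PLN × 0.467 = 509.03 NZD
509.03 NZD × 5.948 = 3027.71044 NOK
3027.71044 NOK × 0.08235 = 249.331954734 EUR
249.331954734 EUR × 39.8 = 9923.4117984132 THB
Net change: 9923.4117984132 − 10000 = -76.5882015868 THB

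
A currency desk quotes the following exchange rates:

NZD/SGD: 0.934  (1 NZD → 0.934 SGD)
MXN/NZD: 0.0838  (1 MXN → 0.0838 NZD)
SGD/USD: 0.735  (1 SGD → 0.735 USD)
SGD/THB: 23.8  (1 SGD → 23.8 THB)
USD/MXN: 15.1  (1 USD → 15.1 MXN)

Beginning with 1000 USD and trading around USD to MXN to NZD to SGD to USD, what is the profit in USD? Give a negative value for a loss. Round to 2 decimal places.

-131.33

1000 USD × 15.1 = 15100 MXN
15100 MXN × 0.0838 = 1265.38 NZD
1265.38 NZD × 0.934 = 1181.86492 SGD
1181.86492 SGD × 0.735 = 868.6707162 USD
Net change: 868.6707162 − 1000 = -131.3292838 USD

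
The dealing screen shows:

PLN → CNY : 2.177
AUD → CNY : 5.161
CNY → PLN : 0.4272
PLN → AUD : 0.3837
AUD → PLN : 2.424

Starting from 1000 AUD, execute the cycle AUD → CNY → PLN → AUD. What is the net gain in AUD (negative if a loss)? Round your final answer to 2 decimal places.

1000 AUD × 5.161 = 5161 CNY
5161 CNY × 0.4272 = 2204.7792 PLN
2204.7792 PLN × 0.3837 = 845.97377904 AUD
Net change: 845.97377904 − 1000 = -154.02622096 AUD

-154.03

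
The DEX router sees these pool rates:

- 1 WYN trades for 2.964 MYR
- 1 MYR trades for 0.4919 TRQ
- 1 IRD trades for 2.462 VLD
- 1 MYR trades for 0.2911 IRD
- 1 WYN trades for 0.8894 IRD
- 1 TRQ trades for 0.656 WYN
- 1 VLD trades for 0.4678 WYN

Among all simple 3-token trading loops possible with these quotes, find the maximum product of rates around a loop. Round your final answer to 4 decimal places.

VLD→WYN→IRD→VLD: 0.4678 × 0.8894 × 2.462 = 1.02434
TRQ→WYN→MYR→TRQ: 0.656 × 2.964 × 0.4919 = 0.95644
Maximum is VLD→WYN→IRD→VLD at 1.0243; arbitrage exists.

1.0243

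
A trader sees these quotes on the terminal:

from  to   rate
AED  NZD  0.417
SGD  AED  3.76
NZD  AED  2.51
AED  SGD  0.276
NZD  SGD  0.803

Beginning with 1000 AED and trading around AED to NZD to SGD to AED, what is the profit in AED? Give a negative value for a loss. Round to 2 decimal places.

259.04

1000 AED × 0.417 = 417 NZD
417 NZD × 0.803 = 334.851 SGD
334.851 SGD × 3.76 = 1259.03976 AED
Net change: 1259.03976 − 1000 = 259.03976 AED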